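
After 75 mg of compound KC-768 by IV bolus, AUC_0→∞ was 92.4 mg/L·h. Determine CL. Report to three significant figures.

CL = Dose_iv / AUC_0→∞
   = 75 / 92.4 = 0.811688 L/h

CL = 0.812 L/h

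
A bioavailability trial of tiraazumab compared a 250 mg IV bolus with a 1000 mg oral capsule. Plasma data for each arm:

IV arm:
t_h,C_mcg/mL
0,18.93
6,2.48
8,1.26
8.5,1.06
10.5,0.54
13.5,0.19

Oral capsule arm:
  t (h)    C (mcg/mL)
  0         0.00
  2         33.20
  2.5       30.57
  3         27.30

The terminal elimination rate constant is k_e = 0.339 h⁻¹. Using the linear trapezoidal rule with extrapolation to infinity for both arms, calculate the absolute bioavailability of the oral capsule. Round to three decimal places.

Trapezoidal AUC_0→13.5 (IV):
  [0→6]: (18.93+2.48)/2 × 6 = 64.23
  [6→8]: (2.48+1.26)/2 × 2 = 3.74
  [8→8.5]: (1.26+1.06)/2 × 0.5 = 0.58
  [8.5→10.5]: (1.06+0.54)/2 × 2 = 1.6
  [10.5→13.5]: (0.54+0.19)/2 × 3 = 1.095
  Sum = 71.245 mcg/mL·h
IV tail: 0.19/0.339 = 0.560; AUC_iv,0→∞ = 71.245 + 0.560 = 71.805 mcg/mL·h
Trapezoidal AUC_0→3 (oral capsule):
  [0→2]: (0.00+33.20)/2 × 2 = 33.2
  [2→2.5]: (33.20+30.57)/2 × 0.5 = 15.9425
  [2.5→3]: (30.57+27.30)/2 × 0.5 = 14.4675
  Sum = 63.61 mcg/mL·h
oral capsule tail: 27.30/0.339 = 80.531; AUC_ev,0→∞ = 63.61 + 80.531 = 144.141 mcg/mL·h
F = (AUC_ev/D_ev)/(AUC_iv/D_iv) = (144.141/1000)/(71.805/250) = 0.144141/0.28722 = 0.5018

F = 0.502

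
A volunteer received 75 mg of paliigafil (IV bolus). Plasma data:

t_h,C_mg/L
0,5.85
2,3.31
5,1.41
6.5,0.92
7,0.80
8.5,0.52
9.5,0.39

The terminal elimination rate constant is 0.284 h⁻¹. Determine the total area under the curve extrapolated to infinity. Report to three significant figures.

Trapezoidal AUC_0→9.5:
  [0→2]: (5.85+3.31)/2 × 2 = 9.16
  [2→5]: (3.31+1.41)/2 × 3 = 7.08
  [5→6.5]: (1.41+0.92)/2 × 1.5 = 1.7475
  [6.5→7]: (0.92+0.80)/2 × 0.5 = 0.43
  [7→8.5]: (0.80+0.52)/2 × 1.5 = 0.99
  [8.5→9.5]: (0.52+0.39)/2 × 1 = 0.455
  Sum = 19.8625 mg/L·h
Extrapolated tail: C_last / k_e = 0.39 / 0.284 = 1.373
AUC_0→∞ = 19.8625 + 1.373 = 21.2355 mg/L·h

AUC = 21.2 mg/L·h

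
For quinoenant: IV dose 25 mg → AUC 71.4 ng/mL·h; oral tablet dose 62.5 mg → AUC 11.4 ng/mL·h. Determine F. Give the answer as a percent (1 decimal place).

F = (AUC_ev / D_ev) / (AUC_iv / D_iv)
  = (11.4/62.5) / (71.4/25)
  = 0.1824 / 2.856 = 0.0639
  = 6.39%

F = 6.4%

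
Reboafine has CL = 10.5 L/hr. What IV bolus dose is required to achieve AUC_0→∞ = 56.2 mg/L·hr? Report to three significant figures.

Dose = 590 mg

Dose_iv = CL × AUC_0→∞
     = 10.5 × 56.2 = 590.1 mg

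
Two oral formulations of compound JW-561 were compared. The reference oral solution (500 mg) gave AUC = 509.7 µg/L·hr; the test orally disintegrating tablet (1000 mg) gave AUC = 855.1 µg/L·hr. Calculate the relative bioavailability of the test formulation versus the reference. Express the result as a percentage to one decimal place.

F_rel = (AUC_test/D_test) / (AUC_ref/D_ref)
      = (855.1/1000) / (509.7/500)
      = 0.8551 / 1.0194 = 0.8388 = 83.88%

F_rel = 83.9%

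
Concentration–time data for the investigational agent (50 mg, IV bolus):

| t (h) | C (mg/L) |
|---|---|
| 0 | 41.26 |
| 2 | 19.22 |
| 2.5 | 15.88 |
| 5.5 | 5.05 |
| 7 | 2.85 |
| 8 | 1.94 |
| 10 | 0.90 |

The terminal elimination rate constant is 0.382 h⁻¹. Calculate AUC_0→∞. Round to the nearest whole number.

Trapezoidal AUC_0→10:
  [0→2]: (41.26+19.22)/2 × 2 = 60.48
  [2→2.5]: (19.22+15.88)/2 × 0.5 = 8.775
  [2.5→5.5]: (15.88+5.05)/2 × 3 = 31.395
  [5.5→7]: (5.05+2.85)/2 × 1.5 = 5.925
  [7→8]: (2.85+1.94)/2 × 1 = 2.395
  [8→10]: (1.94+0.90)/2 × 2 = 2.84
  Sum = 111.81 mg/L·h
Extrapolated tail: C_last / k_e = 0.90 / 0.382 = 2.356
AUC_0→∞ = 111.81 + 2.356 = 114.166 mg/L·h

AUC = 114 mg/L·h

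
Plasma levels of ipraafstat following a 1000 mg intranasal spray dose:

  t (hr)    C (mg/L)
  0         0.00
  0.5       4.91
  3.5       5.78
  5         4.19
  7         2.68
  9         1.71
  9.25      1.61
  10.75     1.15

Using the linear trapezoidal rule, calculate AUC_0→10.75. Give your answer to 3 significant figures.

AUC = 38.5 mg/L·hr

Trapezoidal AUC_0→10.75:
  [0→0.5]: (0.00+4.91)/2 × 0.5 = 1.2275
  [0.5→3.5]: (4.91+5.78)/2 × 3 = 16.035
  [3.5→5]: (5.78+4.19)/2 × 1.5 = 7.4775
  [5→7]: (4.19+2.68)/2 × 2 = 6.87
  [7→9]: (2.68+1.71)/2 × 2 = 4.39
  [9→9.25]: (1.71+1.61)/2 × 0.25 = 0.415
  [9.25→10.75]: (1.61+1.15)/2 × 1.5 = 2.07
  Sum = 38.485 mg/L·hr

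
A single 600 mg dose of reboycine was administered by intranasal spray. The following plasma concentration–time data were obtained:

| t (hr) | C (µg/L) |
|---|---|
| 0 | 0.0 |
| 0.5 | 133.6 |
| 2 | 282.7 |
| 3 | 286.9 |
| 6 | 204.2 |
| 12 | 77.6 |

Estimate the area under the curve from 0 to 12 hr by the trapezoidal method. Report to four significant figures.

AUC = 2212 µg/L·hr

Trapezoidal AUC_0→12:
  [0→0.5]: (0.0+133.6)/2 × 0.5 = 33.4
  [0.5→2]: (133.6+282.7)/2 × 1.5 = 312.225
  [2→3]: (282.7+286.9)/2 × 1 = 284.8
  [3→6]: (286.9+204.2)/2 × 3 = 736.65
  [6→12]: (204.2+77.6)/2 × 6 = 845.4
  Sum = 2212.475 µg/L·hr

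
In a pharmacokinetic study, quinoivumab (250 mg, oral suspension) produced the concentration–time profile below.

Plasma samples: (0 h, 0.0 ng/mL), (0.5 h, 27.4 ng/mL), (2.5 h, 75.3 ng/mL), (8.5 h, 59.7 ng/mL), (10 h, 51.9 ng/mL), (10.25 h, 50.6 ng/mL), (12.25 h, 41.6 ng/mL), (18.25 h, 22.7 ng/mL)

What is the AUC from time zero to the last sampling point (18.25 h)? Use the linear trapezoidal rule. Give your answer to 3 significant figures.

Trapezoidal AUC_0→18.25:
  [0→0.5]: (0.0+27.4)/2 × 0.5 = 6.85
  [0.5→2.5]: (27.4+75.3)/2 × 2 = 102.7
  [2.5→8.5]: (75.3+59.7)/2 × 6 = 405.0
  [8.5→10]: (59.7+51.9)/2 × 1.5 = 83.7
  [10→10.25]: (51.9+50.6)/2 × 0.25 = 12.8125
  [10.25→12.25]: (50.6+41.6)/2 × 2 = 92.2
  [12.25→18.25]: (41.6+22.7)/2 × 6 = 192.9
  Sum = 896.1625 ng/mL·h

AUC = 896 ng/mL·h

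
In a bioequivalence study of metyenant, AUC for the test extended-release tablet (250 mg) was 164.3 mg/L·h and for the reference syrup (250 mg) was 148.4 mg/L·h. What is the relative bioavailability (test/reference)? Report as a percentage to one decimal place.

F_rel = 110.7%

F_rel = (AUC_test/D_test) / (AUC_ref/D_ref)
      = (164.3/250) / (148.4/250)
      = 0.6572 / 0.5936 = 1.1071 = 110.71%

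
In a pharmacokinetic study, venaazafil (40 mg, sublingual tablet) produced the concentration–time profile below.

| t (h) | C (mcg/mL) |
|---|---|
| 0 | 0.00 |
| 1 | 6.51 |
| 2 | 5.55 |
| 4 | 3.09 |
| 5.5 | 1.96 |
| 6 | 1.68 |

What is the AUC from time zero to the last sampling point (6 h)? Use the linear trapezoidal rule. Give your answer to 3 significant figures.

Trapezoidal AUC_0→6:
  [0→1]: (0.00+6.51)/2 × 1 = 3.255
  [1→2]: (6.51+5.55)/2 × 1 = 6.03
  [2→4]: (5.55+3.09)/2 × 2 = 8.64
  [4→5.5]: (3.09+1.96)/2 × 1.5 = 3.7875
  [5.5→6]: (1.96+1.68)/2 × 0.5 = 0.91
  Sum = 22.6225 mcg/mL·h

AUC = 22.6 mcg/mL·h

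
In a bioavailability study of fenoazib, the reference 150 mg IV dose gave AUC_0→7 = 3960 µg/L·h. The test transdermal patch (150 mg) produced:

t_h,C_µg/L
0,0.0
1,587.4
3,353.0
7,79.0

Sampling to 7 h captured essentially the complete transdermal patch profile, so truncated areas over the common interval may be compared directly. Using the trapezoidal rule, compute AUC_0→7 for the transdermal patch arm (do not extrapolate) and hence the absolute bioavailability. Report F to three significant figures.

Trapezoidal AUC_0→7 (transdermal patch):
  [0→1]: (0.0+587.4)/2 × 1 = 293.7
  [1→3]: (587.4+353.0)/2 × 2 = 940.4
  [3→7]: (353.0+79.0)/2 × 4 = 864.0
  Sum = 2098.1 µg/L·h
F = (AUC_ev/D_ev)/(AUC_iv/D_iv) = (2098.1/150)/(3960/150) = 13.9873/26.4 = 0.5298

F = 0.530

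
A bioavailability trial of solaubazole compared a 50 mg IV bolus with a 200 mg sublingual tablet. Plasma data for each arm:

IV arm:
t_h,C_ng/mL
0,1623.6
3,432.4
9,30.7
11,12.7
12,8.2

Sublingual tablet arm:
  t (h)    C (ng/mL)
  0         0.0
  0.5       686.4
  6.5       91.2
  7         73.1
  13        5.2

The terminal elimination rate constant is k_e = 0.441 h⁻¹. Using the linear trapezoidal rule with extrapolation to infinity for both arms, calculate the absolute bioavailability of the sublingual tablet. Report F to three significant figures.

Trapezoidal AUC_0→12 (IV):
  [0→3]: (1623.6+432.4)/2 × 3 = 3084.0
  [3→9]: (432.4+30.7)/2 × 6 = 1389.3
  [9→11]: (30.7+12.7)/2 × 2 = 43.4
  [11→12]: (12.7+8.2)/2 × 1 = 10.45
  Sum = 4527.15 ng/mL·h
IV tail: 8.2/0.441 = 18.594; AUC_iv,0→∞ = 4527.15 + 18.594 = 4545.744 ng/mL·h
Trapezoidal AUC_0→13 (sublingual tablet):
  [0→0.5]: (0.0+686.4)/2 × 0.5 = 171.6
  [0.5→6.5]: (686.4+91.2)/2 × 6 = 2332.8
  [6.5→7]: (91.2+73.1)/2 × 0.5 = 41.075
  [7→13]: (73.1+5.2)/2 × 6 = 234.9
  Sum = 2780.375 ng/mL·h
sublingual tablet tail: 5.2/0.441 = 11.791; AUC_ev,0→∞ = 2780.375 + 11.791 = 2792.166 ng/mL·h
F = (AUC_ev/D_ev)/(AUC_iv/D_iv) = (2792.166/200)/(4545.744/50) = 13.96083/90.91488 = 0.1536

F = 0.154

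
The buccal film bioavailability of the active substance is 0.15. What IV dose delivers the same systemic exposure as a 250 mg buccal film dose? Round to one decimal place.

D_iv = 37.5 mg

Systemic exposure from an extravascular dose = F × D_ev, so the equivalent IV dose is F × D_ev.
D_iv = F × D_ev = 0.15 × 250 = 37.5 mg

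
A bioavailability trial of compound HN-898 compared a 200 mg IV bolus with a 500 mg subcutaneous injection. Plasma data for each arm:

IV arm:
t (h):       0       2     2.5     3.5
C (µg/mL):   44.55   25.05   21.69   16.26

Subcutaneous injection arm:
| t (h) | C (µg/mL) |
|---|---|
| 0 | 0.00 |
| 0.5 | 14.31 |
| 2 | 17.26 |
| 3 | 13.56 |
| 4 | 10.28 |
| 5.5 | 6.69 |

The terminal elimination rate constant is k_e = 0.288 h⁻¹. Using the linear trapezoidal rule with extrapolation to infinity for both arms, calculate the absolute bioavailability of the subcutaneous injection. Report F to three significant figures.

F = 0.231

Trapezoidal AUC_0→3.5 (IV):
  [0→2]: (44.55+25.05)/2 × 2 = 69.6
  [2→2.5]: (25.05+21.69)/2 × 0.5 = 11.685
  [2.5→3.5]: (21.69+16.26)/2 × 1 = 18.975
  Sum = 100.26 µg/mL·h
IV tail: 16.26/0.288 = 56.458; AUC_iv,0→∞ = 100.26 + 56.458 = 156.718 µg/mL·h
Trapezoidal AUC_0→5.5 (subcutaneous injection):
  [0→0.5]: (0.00+14.31)/2 × 0.5 = 3.5775
  [0.5→2]: (14.31+17.26)/2 × 1.5 = 23.6775
  [2→3]: (17.26+13.56)/2 × 1 = 15.41
  [3→4]: (13.56+10.28)/2 × 1 = 11.92
  [4→5.5]: (10.28+6.69)/2 × 1.5 = 12.7275
  Sum = 67.3125 µg/mL·h
subcutaneous injection tail: 6.69/0.288 = 23.229; AUC_ev,0→∞ = 67.3125 + 23.229 = 90.5415 µg/mL·h
F = (AUC_ev/D_ev)/(AUC_iv/D_iv) = (90.5415/500)/(156.718/200) = 0.181083/0.78359 = 0.2311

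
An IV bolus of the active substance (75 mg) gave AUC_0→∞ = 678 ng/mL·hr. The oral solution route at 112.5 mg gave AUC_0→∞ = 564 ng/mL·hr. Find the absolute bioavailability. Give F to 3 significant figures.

F = 0.555

F = (AUC_ev / D_ev) / (AUC_iv / D_iv)
  = (564/112.5) / (678/75)
  = 5.01333 / 9.04 = 0.5546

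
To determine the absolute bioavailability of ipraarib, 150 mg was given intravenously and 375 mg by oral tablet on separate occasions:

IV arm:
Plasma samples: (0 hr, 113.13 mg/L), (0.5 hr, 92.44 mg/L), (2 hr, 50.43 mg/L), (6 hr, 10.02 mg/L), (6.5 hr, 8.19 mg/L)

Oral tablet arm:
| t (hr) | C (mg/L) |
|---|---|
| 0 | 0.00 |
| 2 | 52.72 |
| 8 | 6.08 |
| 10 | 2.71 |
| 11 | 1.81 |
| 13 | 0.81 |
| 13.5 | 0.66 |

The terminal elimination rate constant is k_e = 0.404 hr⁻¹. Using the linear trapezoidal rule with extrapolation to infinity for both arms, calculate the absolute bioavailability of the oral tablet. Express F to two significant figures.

F = 0.32

Trapezoidal AUC_0→6.5 (IV):
  [0→0.5]: (113.13+92.44)/2 × 0.5 = 51.3925
  [0.5→2]: (92.44+50.43)/2 × 1.5 = 107.1525
  [2→6]: (50.43+10.02)/2 × 4 = 120.9
  [6→6.5]: (10.02+8.19)/2 × 0.5 = 4.5525
  Sum = 283.9975 mg/L·hr
IV tail: 8.19/0.404 = 20.272; AUC_iv,0→∞ = 283.9975 + 20.272 = 304.2695 mg/L·hr
Trapezoidal AUC_0→13.5 (oral tablet):
  [0→2]: (0.00+52.72)/2 × 2 = 52.72
  [2→8]: (52.72+6.08)/2 × 6 = 176.4
  [8→10]: (6.08+2.71)/2 × 2 = 8.79
  [10→11]: (2.71+1.81)/2 × 1 = 2.26
  [11→13]: (1.81+0.81)/2 × 2 = 2.62
  [13→13.5]: (0.81+0.66)/2 × 0.5 = 0.3675
  Sum = 243.1575 mg/L·hr
oral tablet tail: 0.66/0.404 = 1.634; AUC_ev,0→∞ = 243.1575 + 1.634 = 244.7915 mg/L·hr
F = (AUC_ev/D_ev)/(AUC_iv/D_iv) = (244.7915/375)/(304.2695/150) = 0.652777/2.02846 = 0.3218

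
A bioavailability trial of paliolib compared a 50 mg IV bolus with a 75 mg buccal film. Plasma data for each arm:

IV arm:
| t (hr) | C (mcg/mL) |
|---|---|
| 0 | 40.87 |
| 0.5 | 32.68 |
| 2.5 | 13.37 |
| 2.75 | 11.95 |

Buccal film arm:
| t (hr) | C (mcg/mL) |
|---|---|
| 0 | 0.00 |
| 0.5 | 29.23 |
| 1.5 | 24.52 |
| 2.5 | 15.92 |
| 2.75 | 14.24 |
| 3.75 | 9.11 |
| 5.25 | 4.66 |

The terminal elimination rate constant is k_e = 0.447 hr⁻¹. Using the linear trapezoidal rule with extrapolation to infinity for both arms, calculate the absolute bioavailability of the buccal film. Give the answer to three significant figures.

F = 0.640

Trapezoidal AUC_0→2.75 (IV):
  [0→0.5]: (40.87+32.68)/2 × 0.5 = 18.3875
  [0.5→2.5]: (32.68+13.37)/2 × 2 = 46.05
  [2.5→2.75]: (13.37+11.95)/2 × 0.25 = 3.165
  Sum = 67.6025 mcg/mL·hr
IV tail: 11.95/0.447 = 26.734; AUC_iv,0→∞ = 67.6025 + 26.734 = 94.3365 mcg/mL·hr
Trapezoidal AUC_0→5.25 (buccal film):
  [0→0.5]: (0.00+29.23)/2 × 0.5 = 7.3075
  [0.5→1.5]: (29.23+24.52)/2 × 1 = 26.875
  [1.5→2.5]: (24.52+15.92)/2 × 1 = 20.22
  [2.5→2.75]: (15.92+14.24)/2 × 0.25 = 3.77
  [2.75→3.75]: (14.24+9.11)/2 × 1 = 11.675
  [3.75→5.25]: (9.11+4.66)/2 × 1.5 = 10.3275
  Sum = 80.175 mcg/mL·hr
buccal film tail: 4.66/0.447 = 10.425; AUC_ev,0→∞ = 80.175 + 10.425 = 90.6 mcg/mL·hr
F = (AUC_ev/D_ev)/(AUC_iv/D_iv) = (90.6/75)/(94.3365/50) = 1.208/1.88673 = 0.6403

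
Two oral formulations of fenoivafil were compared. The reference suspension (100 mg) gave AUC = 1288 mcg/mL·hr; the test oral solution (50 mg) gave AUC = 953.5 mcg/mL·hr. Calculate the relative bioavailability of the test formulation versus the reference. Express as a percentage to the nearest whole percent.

F_rel = (AUC_test/D_test) / (AUC_ref/D_ref)
      = (953.5/50) / (1288/100)
      = 19.07 / 12.88 = 1.4806 = 148.06%

F_rel = 148%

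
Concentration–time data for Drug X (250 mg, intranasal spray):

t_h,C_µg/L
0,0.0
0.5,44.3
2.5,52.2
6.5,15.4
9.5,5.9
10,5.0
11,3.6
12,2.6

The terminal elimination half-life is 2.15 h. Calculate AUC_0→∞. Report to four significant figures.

AUC = 292.9 µg/L·h

Trapezoidal AUC_0→12:
  [0→0.5]: (0.0+44.3)/2 × 0.5 = 11.075
  [0.5→2.5]: (44.3+52.2)/2 × 2 = 96.5
  [2.5→6.5]: (52.2+15.4)/2 × 4 = 135.2
  [6.5→9.5]: (15.4+5.9)/2 × 3 = 31.95
  [9.5→10]: (5.9+5.0)/2 × 0.5 = 2.725
  [10→11]: (5.0+3.6)/2 × 1 = 4.3
  [11→12]: (3.6+2.6)/2 × 1 = 3.1
  Sum = 284.85 µg/L·h
k_e = ln2 / t½ = 0.693147 / 2.15 = 0.3224 h^-1
Extrapolated tail: C_last / k_e = 2.6 / 0.3224 = 8.065
AUC_0→∞ = 284.85 + 8.065 = 292.915 µg/L·h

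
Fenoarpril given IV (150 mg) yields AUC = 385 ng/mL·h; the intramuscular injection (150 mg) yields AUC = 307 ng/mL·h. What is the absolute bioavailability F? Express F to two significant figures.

F = (AUC_ev / D_ev) / (AUC_iv / D_iv)
  = (307/150) / (385/150)
  = 2.04667 / 2.56667 = 0.7974

F = 0.80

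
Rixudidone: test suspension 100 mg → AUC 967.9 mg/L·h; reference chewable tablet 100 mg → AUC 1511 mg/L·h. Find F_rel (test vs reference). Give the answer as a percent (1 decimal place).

F_rel = 64.1%

F_rel = (AUC_test/D_test) / (AUC_ref/D_ref)
      = (967.9/100) / (1511/100)
      = 9.679 / 15.11 = 0.6406 = 64.06%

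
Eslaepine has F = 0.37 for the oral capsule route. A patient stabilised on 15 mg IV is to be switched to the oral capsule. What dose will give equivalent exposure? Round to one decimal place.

D_oral = 40.5 mg

For equal systemic exposure: F × D_ev = D_iv
D_ev = D_iv / F = 15 / 0.37 = 40.5405 mg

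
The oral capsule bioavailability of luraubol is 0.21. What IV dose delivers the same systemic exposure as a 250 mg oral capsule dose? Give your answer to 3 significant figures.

D_iv = 52.5 mg

Systemic exposure from an extravascular dose = F × D_ev, so the equivalent IV dose is F × D_ev.
D_iv = F × D_ev = 0.21 × 250 = 52.5 mg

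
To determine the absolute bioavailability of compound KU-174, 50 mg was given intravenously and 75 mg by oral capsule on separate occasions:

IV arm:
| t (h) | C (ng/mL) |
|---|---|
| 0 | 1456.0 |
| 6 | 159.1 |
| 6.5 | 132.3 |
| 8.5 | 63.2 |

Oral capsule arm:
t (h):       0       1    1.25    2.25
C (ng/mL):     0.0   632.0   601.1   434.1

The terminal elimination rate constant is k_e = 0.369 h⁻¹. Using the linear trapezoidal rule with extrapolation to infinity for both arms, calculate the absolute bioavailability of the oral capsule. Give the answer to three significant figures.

F = 0.273

Trapezoidal AUC_0→8.5 (IV):
  [0→6]: (1456.0+159.1)/2 × 6 = 4845.3
  [6→6.5]: (159.1+132.3)/2 × 0.5 = 72.85
  [6.5→8.5]: (132.3+63.2)/2 × 2 = 195.5
  Sum = 5113.65 ng/mL·h
IV tail: 63.2/0.369 = 171.274; AUC_iv,0→∞ = 5113.65 + 171.274 = 5284.924 ng/mL·h
Trapezoidal AUC_0→2.25 (oral capsule):
  [0→1]: (0.0+632.0)/2 × 1 = 316.0
  [1→1.25]: (632.0+601.1)/2 × 0.25 = 154.1375
  [1.25→2.25]: (601.1+434.1)/2 × 1 = 517.6
  Sum = 987.7375 ng/mL·h
oral capsule tail: 434.1/0.369 = 1176.423; AUC_ev,0→∞ = 987.7375 + 1176.423 = 2164.1605 ng/mL·h
F = (AUC_ev/D_ev)/(AUC_iv/D_iv) = (2164.1605/75)/(5284.924/50) = 28.8555/105.69848 = 0.2730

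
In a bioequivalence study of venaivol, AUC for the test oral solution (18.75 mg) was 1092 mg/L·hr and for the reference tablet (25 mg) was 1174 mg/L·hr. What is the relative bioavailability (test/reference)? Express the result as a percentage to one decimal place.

F_rel = (AUC_test/D_test) / (AUC_ref/D_ref)
      = (1092/18.75) / (1174/25)
      = 58.24 / 46.96 = 1.2402 = 124.02%

F_rel = 124.0%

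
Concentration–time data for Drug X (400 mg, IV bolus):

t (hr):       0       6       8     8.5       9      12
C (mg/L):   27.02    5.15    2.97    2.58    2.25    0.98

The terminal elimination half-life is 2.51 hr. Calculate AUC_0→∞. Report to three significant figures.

Trapezoidal AUC_0→12:
  [0→6]: (27.02+5.15)/2 × 6 = 96.51
  [6→8]: (5.15+2.97)/2 × 2 = 8.12
  [8→8.5]: (2.97+2.58)/2 × 0.5 = 1.3875
  [8.5→9]: (2.58+2.25)/2 × 0.5 = 1.2075
  [9→12]: (2.25+0.98)/2 × 3 = 4.845
  Sum = 112.07 mg/L·hr
k_e = ln2 / t½ = 0.693147 / 2.51 = 0.2762 hr^-1
Extrapolated tail: C_last / k_e = 0.98 / 0.2762 = 3.548
AUC_0→∞ = 112.07 + 3.548 = 115.618 mg/L·hr

AUC = 116 mg/L·hr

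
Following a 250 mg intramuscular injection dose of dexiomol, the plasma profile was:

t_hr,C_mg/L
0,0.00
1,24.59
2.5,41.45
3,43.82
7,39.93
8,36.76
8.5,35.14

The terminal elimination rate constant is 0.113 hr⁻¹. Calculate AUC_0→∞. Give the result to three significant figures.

AUC = 618 mg/L·hr

Trapezoidal AUC_0→8.5:
  [0→1]: (0.00+24.59)/2 × 1 = 12.295
  [1→2.5]: (24.59+41.45)/2 × 1.5 = 49.53
  [2.5→3]: (41.45+43.82)/2 × 0.5 = 21.3175
  [3→7]: (43.82+39.93)/2 × 4 = 167.5
  [7→8]: (39.93+36.76)/2 × 1 = 38.345
  [8→8.5]: (36.76+35.14)/2 × 0.5 = 17.975
  Sum = 306.9625 mg/L·hr
Extrapolated tail: C_last / k_e = 35.14 / 0.113 = 310.973
AUC_0→∞ = 306.9625 + 310.973 = 617.9355 mg/L·hr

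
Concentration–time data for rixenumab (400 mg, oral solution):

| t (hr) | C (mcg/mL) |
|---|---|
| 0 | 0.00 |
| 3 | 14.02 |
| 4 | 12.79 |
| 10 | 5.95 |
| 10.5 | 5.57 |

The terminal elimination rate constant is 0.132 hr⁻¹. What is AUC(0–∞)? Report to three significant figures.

AUC = 136 mcg/mL·hr

Trapezoidal AUC_0→10.5:
  [0→3]: (0.00+14.02)/2 × 3 = 21.03
  [3→4]: (14.02+12.79)/2 × 1 = 13.405
  [4→10]: (12.79+5.95)/2 × 6 = 56.22
  [10→10.5]: (5.95+5.57)/2 × 0.5 = 2.88
  Sum = 93.535 mcg/mL·hr
Extrapolated tail: C_last / k_e = 5.57 / 0.132 = 42.197
AUC_0→∞ = 93.535 + 42.197 = 135.732 mcg/mL·hr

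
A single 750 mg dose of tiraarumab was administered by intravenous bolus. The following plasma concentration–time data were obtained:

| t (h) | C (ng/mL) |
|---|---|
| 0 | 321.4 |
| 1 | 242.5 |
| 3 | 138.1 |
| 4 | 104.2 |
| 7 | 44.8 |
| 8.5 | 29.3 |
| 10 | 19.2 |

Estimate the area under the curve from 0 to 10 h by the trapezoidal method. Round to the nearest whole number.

Trapezoidal AUC_0→10:
  [0→1]: (321.4+242.5)/2 × 1 = 281.95
  [1→3]: (242.5+138.1)/2 × 2 = 380.6
  [3→4]: (138.1+104.2)/2 × 1 = 121.15
  [4→7]: (104.2+44.8)/2 × 3 = 223.5
  [7→8.5]: (44.8+29.3)/2 × 1.5 = 55.575
  [8.5→10]: (29.3+19.2)/2 × 1.5 = 36.375
  Sum = 1099.15 ng/mL·h

AUC = 1099 ng/mL·h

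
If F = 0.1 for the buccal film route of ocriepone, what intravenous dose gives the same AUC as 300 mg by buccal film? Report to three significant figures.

Systemic exposure from an extravascular dose = F × D_ev, so the equivalent IV dose is F × D_ev.
D_iv = F × D_ev = 0.1 × 300 = 30 mg

D_iv = 30.0 mg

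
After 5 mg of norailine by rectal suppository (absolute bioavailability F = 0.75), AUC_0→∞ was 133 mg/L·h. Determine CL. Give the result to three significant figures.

CL = 0.0282 L/h

CL = F × Dose / AUC_0→∞
   = 0.75 × 5 / 133 = 0.0281955 L/h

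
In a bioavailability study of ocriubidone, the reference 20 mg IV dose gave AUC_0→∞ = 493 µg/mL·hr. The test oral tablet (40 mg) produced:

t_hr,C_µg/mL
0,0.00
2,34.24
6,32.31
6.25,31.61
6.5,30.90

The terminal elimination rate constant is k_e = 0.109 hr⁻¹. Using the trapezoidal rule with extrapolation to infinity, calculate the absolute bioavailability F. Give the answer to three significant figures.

F = 0.473

Trapezoidal AUC_0→6.5 (oral tablet):
  [0→2]: (0.00+34.24)/2 × 2 = 34.24
  [2→6]: (34.24+32.31)/2 × 4 = 133.1
  [6→6.25]: (32.31+31.61)/2 × 0.25 = 7.99
  [6.25→6.5]: (31.61+30.90)/2 × 0.25 = 7.81375
  Sum = 183.14375 µg/mL·hr
Tail: C_last/k_e = 30.90/0.109 = 283.486
AUC_0→∞ (oral tablet) = 183.14375 + 283.486 = 466.62975 µg/mL·hr
F = (AUC_ev/D_ev)/(AUC_iv/D_iv) = (466.62975/40)/(493/20) = 11.6657/24.65 = 0.4733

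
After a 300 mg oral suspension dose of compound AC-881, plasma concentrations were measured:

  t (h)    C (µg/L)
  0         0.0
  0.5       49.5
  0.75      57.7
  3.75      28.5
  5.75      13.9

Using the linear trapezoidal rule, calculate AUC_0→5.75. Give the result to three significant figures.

Trapezoidal AUC_0→5.75:
  [0→0.5]: (0.0+49.5)/2 × 0.5 = 12.375
  [0.5→0.75]: (49.5+57.7)/2 × 0.25 = 13.4
  [0.75→3.75]: (57.7+28.5)/2 × 3 = 129.3
  [3.75→5.75]: (28.5+13.9)/2 × 2 = 42.4
  Sum = 197.475 µg/L·h

AUC = 197 µg/L·h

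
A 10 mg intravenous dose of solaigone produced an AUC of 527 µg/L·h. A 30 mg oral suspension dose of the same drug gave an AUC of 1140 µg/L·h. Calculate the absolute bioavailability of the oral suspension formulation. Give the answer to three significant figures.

F = 0.721

F = (AUC_ev / D_ev) / (AUC_iv / D_iv)
  = (1140/30) / (527/10)
  = 38 / 52.7 = 0.7211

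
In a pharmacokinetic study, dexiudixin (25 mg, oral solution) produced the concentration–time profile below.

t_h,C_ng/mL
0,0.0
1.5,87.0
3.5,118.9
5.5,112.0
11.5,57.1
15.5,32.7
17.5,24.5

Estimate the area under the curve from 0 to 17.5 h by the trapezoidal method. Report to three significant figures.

AUC = 1250 ng/mL·h

Trapezoidal AUC_0→17.5:
  [0→1.5]: (0.0+87.0)/2 × 1.5 = 65.25
  [1.5→3.5]: (87.0+118.9)/2 × 2 = 205.9
  [3.5→5.5]: (118.9+112.0)/2 × 2 = 230.9
  [5.5→11.5]: (112.0+57.1)/2 × 6 = 507.3
  [11.5→15.5]: (57.1+32.7)/2 × 4 = 179.6
  [15.5→17.5]: (32.7+24.5)/2 × 2 = 57.2
  Sum = 1246.15 ng/mL·h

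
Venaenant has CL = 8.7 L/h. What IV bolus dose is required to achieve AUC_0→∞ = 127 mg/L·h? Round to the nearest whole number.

Dose = 1105 mg

Dose_iv = CL × AUC_0→∞
     = 8.7 × 127 = 1104.9 mg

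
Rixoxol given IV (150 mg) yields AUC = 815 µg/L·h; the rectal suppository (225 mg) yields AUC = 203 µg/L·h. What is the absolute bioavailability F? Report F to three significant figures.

F = (AUC_ev / D_ev) / (AUC_iv / D_iv)
  = (203/225) / (815/150)
  = 0.902222 / 5.43333 = 0.1661

F = 0.166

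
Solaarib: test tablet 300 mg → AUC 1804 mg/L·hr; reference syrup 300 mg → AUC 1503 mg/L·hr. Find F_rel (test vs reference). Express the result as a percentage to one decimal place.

F_rel = (AUC_test/D_test) / (AUC_ref/D_ref)
      = (1804/300) / (1503/300)
      = 6.01333 / 5.01 = 1.2003 = 120.03%

F_rel = 120.0%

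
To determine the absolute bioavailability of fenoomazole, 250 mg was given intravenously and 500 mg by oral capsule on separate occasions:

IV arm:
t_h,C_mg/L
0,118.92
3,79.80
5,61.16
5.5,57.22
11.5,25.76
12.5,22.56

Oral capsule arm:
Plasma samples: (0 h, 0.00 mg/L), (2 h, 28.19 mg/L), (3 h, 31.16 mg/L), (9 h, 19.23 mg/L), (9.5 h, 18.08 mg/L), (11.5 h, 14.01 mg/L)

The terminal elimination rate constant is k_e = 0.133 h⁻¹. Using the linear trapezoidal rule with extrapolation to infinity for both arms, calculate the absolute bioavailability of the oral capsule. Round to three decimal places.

Trapezoidal AUC_0→12.5 (IV):
  [0→3]: (118.92+79.80)/2 × 3 = 298.08
  [3→5]: (79.80+61.16)/2 × 2 = 140.96
  [5→5.5]: (61.16+57.22)/2 × 0.5 = 29.595
  [5.5→11.5]: (57.22+25.76)/2 × 6 = 248.94
  [11.5→12.5]: (25.76+22.56)/2 × 1 = 24.16
  Sum = 741.735 mg/L·h
IV tail: 22.56/0.133 = 169.624; AUC_iv,0→∞ = 741.735 + 169.624 = 911.359 mg/L·h
Trapezoidal AUC_0→11.5 (oral capsule):
  [0→2]: (0.00+28.19)/2 × 2 = 28.19
  [2→3]: (28.19+31.16)/2 × 1 = 29.675
  [3→9]: (31.16+19.23)/2 × 6 = 151.17
  [9→9.5]: (19.23+18.08)/2 × 0.5 = 9.3275
  [9.5→11.5]: (18.08+14.01)/2 × 2 = 32.09
  Sum = 250.4525 mg/L·h
oral capsule tail: 14.01/0.133 = 105.338; AUC_ev,0→∞ = 250.4525 + 105.338 = 355.7905 mg/L·h
F = (AUC_ev/D_ev)/(AUC_iv/D_iv) = (355.7905/500)/(911.359/250) = 0.711581/3.645436 = 0.1952

F = 0.195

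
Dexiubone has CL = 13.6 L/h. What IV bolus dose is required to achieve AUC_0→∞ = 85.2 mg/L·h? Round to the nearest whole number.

Dose_iv = CL × AUC_0→∞
     = 13.6 × 85.2 = 1158.72 mg

Dose = 1159 mg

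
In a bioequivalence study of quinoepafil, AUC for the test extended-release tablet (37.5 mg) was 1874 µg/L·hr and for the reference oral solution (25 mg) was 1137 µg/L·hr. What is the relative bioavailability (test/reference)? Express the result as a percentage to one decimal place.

F_rel = (AUC_test/D_test) / (AUC_ref/D_ref)
      = (1874/37.5) / (1137/25)
      = 49.9733 / 45.48 = 1.0988 = 109.88%

F_rel = 109.9%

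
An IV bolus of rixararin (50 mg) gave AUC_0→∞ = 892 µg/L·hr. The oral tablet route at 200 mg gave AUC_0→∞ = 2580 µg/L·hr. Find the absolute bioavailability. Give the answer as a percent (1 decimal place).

F = (AUC_ev / D_ev) / (AUC_iv / D_iv)
  = (2580/200) / (892/50)
  = 12.9 / 17.84 = 0.7231
  = 72.31%

F = 72.3%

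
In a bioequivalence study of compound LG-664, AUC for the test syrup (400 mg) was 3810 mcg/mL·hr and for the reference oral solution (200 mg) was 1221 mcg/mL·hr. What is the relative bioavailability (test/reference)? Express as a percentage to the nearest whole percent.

F_rel = 156%

F_rel = (AUC_test/D_test) / (AUC_ref/D_ref)
      = (3810/400) / (1221/200)
      = 9.525 / 6.105 = 1.5602 = 156.02%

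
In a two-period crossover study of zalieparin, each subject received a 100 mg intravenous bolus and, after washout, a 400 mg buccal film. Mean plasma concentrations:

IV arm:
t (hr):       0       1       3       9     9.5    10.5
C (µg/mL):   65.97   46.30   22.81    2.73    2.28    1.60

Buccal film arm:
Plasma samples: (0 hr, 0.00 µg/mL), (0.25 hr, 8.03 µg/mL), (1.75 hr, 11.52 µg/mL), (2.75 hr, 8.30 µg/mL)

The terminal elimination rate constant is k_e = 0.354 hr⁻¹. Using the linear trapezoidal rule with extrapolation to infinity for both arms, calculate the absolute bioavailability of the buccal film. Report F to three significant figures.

F = 0.0585

Trapezoidal AUC_0→10.5 (IV):
  [0→1]: (65.97+46.30)/2 × 1 = 56.135
  [1→3]: (46.30+22.81)/2 × 2 = 69.11
  [3→9]: (22.81+2.73)/2 × 6 = 76.62
  [9→9.5]: (2.73+2.28)/2 × 0.5 = 1.2525
  [9.5→10.5]: (2.28+1.60)/2 × 1 = 1.94
  Sum = 205.0575 µg/mL·hr
IV tail: 1.60/0.354 = 4.520; AUC_iv,0→∞ = 205.0575 + 4.520 = 209.5775 µg/mL·hr
Trapezoidal AUC_0→2.75 (buccal film):
  [0→0.25]: (0.00+8.03)/2 × 0.25 = 1.00375
  [0.25→1.75]: (8.03+11.52)/2 × 1.5 = 14.6625
  [1.75→2.75]: (11.52+8.30)/2 × 1 = 9.91
  Sum = 25.57625 µg/mL·hr
buccal film tail: 8.30/0.354 = 23.446; AUC_ev,0→∞ = 25.57625 + 23.446 = 49.02225 µg/mL·hr
F = (AUC_ev/D_ev)/(AUC_iv/D_iv) = (49.02225/400)/(209.5775/100) = 0.122556/2.095775 = 0.0585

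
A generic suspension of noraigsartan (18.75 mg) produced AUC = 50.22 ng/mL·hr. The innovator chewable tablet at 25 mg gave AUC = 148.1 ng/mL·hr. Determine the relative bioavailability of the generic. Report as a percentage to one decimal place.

F_rel = (AUC_test/D_test) / (AUC_ref/D_ref)
      = (50.22/18.75) / (148.1/25)
      = 2.6784 / 5.924 = 0.4521 = 45.21%

F_rel = 45.2%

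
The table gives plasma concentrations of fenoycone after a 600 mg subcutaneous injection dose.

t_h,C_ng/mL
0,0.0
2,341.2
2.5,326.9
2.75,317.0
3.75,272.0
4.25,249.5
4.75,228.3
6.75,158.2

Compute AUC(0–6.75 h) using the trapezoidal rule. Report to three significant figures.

AUC = 1520 ng/mL·h

Trapezoidal AUC_0→6.75:
  [0→2]: (0.0+341.2)/2 × 2 = 341.2
  [2→2.5]: (341.2+326.9)/2 × 0.5 = 167.025
  [2.5→2.75]: (326.9+317.0)/2 × 0.25 = 80.4875
  [2.75→3.75]: (317.0+272.0)/2 × 1 = 294.5
  [3.75→4.25]: (272.0+249.5)/2 × 0.5 = 130.375
  [4.25→4.75]: (249.5+228.3)/2 × 0.5 = 119.45
  [4.75→6.75]: (228.3+158.2)/2 × 2 = 386.5
  Sum = 1519.5375 ng/mL·h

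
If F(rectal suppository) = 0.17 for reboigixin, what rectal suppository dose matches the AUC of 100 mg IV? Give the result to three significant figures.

D_rectal = 588 mg

For equal systemic exposure: F × D_ev = D_iv
D_ev = D_iv / F = 100 / 0.17 = 588.235 mg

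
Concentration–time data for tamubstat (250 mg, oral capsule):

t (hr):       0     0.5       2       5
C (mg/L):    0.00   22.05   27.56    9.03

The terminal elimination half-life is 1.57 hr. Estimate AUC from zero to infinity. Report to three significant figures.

AUC = 118 mg/L·hr

Trapezoidal AUC_0→5:
  [0→0.5]: (0.00+22.05)/2 × 0.5 = 5.5125
  [0.5→2]: (22.05+27.56)/2 × 1.5 = 37.2075
  [2→5]: (27.56+9.03)/2 × 3 = 54.885
  Sum = 97.605 mg/L·hr
k_e = ln2 / t½ = 0.693147 / 1.57 = 0.4415 hr^-1
Extrapolated tail: C_last / k_e = 9.03 / 0.4415 = 20.453
AUC_0→∞ = 97.605 + 20.453 = 118.058 mg/L·hr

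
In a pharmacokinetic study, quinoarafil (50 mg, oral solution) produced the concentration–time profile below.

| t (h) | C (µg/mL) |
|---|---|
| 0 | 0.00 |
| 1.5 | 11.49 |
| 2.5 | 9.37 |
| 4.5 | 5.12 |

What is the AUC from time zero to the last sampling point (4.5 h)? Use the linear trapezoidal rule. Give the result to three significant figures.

Trapezoidal AUC_0→4.5:
  [0→1.5]: (0.00+11.49)/2 × 1.5 = 8.6175
  [1.5→2.5]: (11.49+9.37)/2 × 1 = 10.43
  [2.5→4.5]: (9.37+5.12)/2 × 2 = 14.49
  Sum = 33.5375 µg/mL·h

AUC = 33.5 µg/mL·h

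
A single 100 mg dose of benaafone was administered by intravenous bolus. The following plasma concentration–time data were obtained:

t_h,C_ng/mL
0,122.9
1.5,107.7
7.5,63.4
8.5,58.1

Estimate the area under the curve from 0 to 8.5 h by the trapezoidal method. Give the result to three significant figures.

Trapezoidal AUC_0→8.5:
  [0→1.5]: (122.9+107.7)/2 × 1.5 = 172.95
  [1.5→7.5]: (107.7+63.4)/2 × 6 = 513.3
  [7.5→8.5]: (63.4+58.1)/2 × 1 = 60.75
  Sum = 747.0 ng/mL·h

AUC = 747 ng/mL·h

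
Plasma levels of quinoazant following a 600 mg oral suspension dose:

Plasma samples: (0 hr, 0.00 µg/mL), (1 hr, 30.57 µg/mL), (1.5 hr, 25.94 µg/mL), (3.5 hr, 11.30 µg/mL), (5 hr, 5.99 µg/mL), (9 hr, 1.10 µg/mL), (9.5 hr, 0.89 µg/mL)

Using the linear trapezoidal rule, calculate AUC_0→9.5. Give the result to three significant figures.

AUC = 94.3 µg/mL·hr

Trapezoidal AUC_0→9.5:
  [0→1]: (0.00+30.57)/2 × 1 = 15.285
  [1→1.5]: (30.57+25.94)/2 × 0.5 = 14.1275
  [1.5→3.5]: (25.94+11.30)/2 × 2 = 37.24
  [3.5→5]: (11.30+5.99)/2 × 1.5 = 12.9675
  [5→9]: (5.99+1.10)/2 × 4 = 14.18
  [9→9.5]: (1.10+0.89)/2 × 0.5 = 0.4975
  Sum = 94.2975 µg/mL·hr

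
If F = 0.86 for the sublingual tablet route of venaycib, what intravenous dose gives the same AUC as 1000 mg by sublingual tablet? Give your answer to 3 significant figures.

D_iv = 860 mg

Systemic exposure from an extravascular dose = F × D_ev, so the equivalent IV dose is F × D_ev.
D_iv = F × D_ev = 0.86 × 1000 = 860 mg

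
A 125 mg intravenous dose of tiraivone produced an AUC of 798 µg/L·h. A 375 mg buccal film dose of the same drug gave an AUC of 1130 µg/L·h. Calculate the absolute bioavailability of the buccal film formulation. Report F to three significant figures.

F = (AUC_ev / D_ev) / (AUC_iv / D_iv)
  = (1130/375) / (798/125)
  = 3.01333 / 6.384 = 0.4720

F = 0.472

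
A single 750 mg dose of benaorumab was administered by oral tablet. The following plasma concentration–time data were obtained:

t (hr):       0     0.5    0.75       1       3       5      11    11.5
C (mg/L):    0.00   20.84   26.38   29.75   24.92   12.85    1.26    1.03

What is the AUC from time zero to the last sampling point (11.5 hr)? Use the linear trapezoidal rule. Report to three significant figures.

AUC = 153 mg/L·hr

Trapezoidal AUC_0→11.5:
  [0→0.5]: (0.00+20.84)/2 × 0.5 = 5.21
  [0.5→0.75]: (20.84+26.38)/2 × 0.25 = 5.9025
  [0.75→1]: (26.38+29.75)/2 × 0.25 = 7.01625
  [1→3]: (29.75+24.92)/2 × 2 = 54.67
  [3→5]: (24.92+12.85)/2 × 2 = 37.77
  [5→11]: (12.85+1.26)/2 × 6 = 42.33
  [11→11.5]: (1.26+1.03)/2 × 0.5 = 0.5725
  Sum = 153.47125 mg/L·hr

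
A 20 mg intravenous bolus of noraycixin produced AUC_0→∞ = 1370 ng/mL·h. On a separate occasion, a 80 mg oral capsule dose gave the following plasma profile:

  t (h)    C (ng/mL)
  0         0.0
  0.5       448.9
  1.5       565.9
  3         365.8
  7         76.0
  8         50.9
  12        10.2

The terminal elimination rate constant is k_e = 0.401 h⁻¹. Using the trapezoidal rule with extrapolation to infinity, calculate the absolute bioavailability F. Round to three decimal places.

F = 0.440

Trapezoidal AUC_0→12 (oral capsule):
  [0→0.5]: (0.0+448.9)/2 × 0.5 = 112.225
  [0.5→1.5]: (448.9+565.9)/2 × 1 = 507.4
  [1.5→3]: (565.9+365.8)/2 × 1.5 = 698.775
  [3→7]: (365.8+76.0)/2 × 4 = 883.6
  [7→8]: (76.0+50.9)/2 × 1 = 63.45
  [8→12]: (50.9+10.2)/2 × 4 = 122.2
  Sum = 2387.65 ng/mL·h
Tail: C_last/k_e = 10.2/0.401 = 25.436
AUC_0→∞ (oral capsule) = 2387.65 + 25.436 = 2413.086 ng/mL·h
F = (AUC_ev/D_ev)/(AUC_iv/D_iv) = (2413.086/80)/(1370/20) = 30.163575/68.5 = 0.4403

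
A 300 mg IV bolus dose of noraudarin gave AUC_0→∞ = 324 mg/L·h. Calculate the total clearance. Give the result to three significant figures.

CL = Dose_iv / AUC_0→∞
   = 300 / 324 = 0.925926 L/h

CL = 0.926 L/h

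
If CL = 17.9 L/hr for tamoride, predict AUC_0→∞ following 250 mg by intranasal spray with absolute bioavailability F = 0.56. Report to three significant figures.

AUC = 7.82 mg/L·hr

AUC_0→∞ = F × Dose / CL
        = 0.56 × 250 / 17.9 = 7.82123 mg/L·hr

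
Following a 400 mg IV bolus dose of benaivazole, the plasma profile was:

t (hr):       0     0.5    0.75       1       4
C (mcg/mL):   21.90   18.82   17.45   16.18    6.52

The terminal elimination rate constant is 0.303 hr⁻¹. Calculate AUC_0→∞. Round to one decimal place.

Trapezoidal AUC_0→4:
  [0→0.5]: (21.90+18.82)/2 × 0.5 = 10.18
  [0.5→0.75]: (18.82+17.45)/2 × 0.25 = 4.53375
  [0.75→1]: (17.45+16.18)/2 × 0.25 = 4.20375
  [1→4]: (16.18+6.52)/2 × 3 = 34.05
  Sum = 52.9675 mcg/mL·hr
Extrapolated tail: C_last / k_e = 6.52 / 0.303 = 21.518
AUC_0→∞ = 52.9675 + 21.518 = 74.4855 mcg/mL·hr

AUC = 74.5 mcg/mL·hr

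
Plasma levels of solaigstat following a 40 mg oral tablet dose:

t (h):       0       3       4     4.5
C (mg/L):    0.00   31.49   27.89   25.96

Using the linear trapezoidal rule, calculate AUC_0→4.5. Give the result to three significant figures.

AUC = 90.4 mg/L·h

Trapezoidal AUC_0→4.5:
  [0→3]: (0.00+31.49)/2 × 3 = 47.235
  [3→4]: (31.49+27.89)/2 × 1 = 29.69
  [4→4.5]: (27.89+25.96)/2 × 0.5 = 13.4625
  Sum = 90.3875 mg/L·h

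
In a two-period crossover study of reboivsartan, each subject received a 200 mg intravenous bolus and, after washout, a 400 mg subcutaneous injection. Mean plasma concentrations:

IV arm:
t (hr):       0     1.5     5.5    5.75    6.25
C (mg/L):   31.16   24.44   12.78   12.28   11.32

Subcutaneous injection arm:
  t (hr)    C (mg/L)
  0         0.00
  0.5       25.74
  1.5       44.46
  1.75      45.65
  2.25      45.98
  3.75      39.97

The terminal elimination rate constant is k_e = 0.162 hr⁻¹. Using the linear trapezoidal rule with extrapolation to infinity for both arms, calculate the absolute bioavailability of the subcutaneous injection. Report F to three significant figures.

F = 0.992

Trapezoidal AUC_0→6.25 (IV):
  [0→1.5]: (31.16+24.44)/2 × 1.5 = 41.7
  [1.5→5.5]: (24.44+12.78)/2 × 4 = 74.44
  [5.5→5.75]: (12.78+12.28)/2 × 0.25 = 3.1325
  [5.75→6.25]: (12.28+11.32)/2 × 0.5 = 5.9
  Sum = 125.1725 mg/L·hr
IV tail: 11.32/0.162 = 69.877; AUC_iv,0→∞ = 125.1725 + 69.877 = 195.0495 mg/L·hr
Trapezoidal AUC_0→3.75 (subcutaneous injection):
  [0→0.5]: (0.00+25.74)/2 × 0.5 = 6.435
  [0.5→1.5]: (25.74+44.46)/2 × 1 = 35.1
  [1.5→1.75]: (44.46+45.65)/2 × 0.25 = 11.26375
  [1.75→2.25]: (45.65+45.98)/2 × 0.5 = 22.9075
  [2.25→3.75]: (45.98+39.97)/2 × 1.5 = 64.4625
  Sum = 140.16875 mg/L·hr
subcutaneous injection tail: 39.97/0.162 = 246.728; AUC_ev,0→∞ = 140.16875 + 246.728 = 386.89675 mg/L·hr
F = (AUC_ev/D_ev)/(AUC_iv/D_iv) = (386.89675/400)/(195.0495/200) = 0.967242/0.9752475 = 0.9918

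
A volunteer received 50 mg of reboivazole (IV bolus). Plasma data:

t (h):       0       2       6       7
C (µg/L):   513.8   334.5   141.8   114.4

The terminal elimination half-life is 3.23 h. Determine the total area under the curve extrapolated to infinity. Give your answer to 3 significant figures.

AUC = 2460 µg/L·h

Trapezoidal AUC_0→7:
  [0→2]: (513.8+334.5)/2 × 2 = 848.3
  [2→6]: (334.5+141.8)/2 × 4 = 952.6
  [6→7]: (141.8+114.4)/2 × 1 = 128.1
  Sum = 1929.0 µg/L·h
k_e = ln2 / t½ = 0.693147 / 3.23 = 0.2146 h^-1
Extrapolated tail: C_last / k_e = 114.4 / 0.2146 = 533.085
AUC_0→∞ = 1929.0 + 533.085 = 2462.085 µg/L·h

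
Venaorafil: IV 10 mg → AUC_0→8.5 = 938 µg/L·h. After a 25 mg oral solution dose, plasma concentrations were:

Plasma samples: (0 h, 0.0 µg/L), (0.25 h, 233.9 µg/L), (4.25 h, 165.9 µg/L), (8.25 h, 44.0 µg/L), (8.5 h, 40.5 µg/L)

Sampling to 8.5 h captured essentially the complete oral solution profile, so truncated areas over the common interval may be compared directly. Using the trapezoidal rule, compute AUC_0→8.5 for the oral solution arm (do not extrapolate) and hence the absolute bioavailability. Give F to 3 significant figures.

F = 0.537

Trapezoidal AUC_0→8.5 (oral solution):
  [0→0.25]: (0.0+233.9)/2 × 0.25 = 29.2375
  [0.25→4.25]: (233.9+165.9)/2 × 4 = 799.6
  [4.25→8.25]: (165.9+44.0)/2 × 4 = 419.8
  [8.25→8.5]: (44.0+40.5)/2 × 0.25 = 10.5625
  Sum = 1259.2 µg/L·h
F = (AUC_ev/D_ev)/(AUC_iv/D_iv) = (1259.2/25)/(938/10) = 50.368/93.8 = 0.5370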